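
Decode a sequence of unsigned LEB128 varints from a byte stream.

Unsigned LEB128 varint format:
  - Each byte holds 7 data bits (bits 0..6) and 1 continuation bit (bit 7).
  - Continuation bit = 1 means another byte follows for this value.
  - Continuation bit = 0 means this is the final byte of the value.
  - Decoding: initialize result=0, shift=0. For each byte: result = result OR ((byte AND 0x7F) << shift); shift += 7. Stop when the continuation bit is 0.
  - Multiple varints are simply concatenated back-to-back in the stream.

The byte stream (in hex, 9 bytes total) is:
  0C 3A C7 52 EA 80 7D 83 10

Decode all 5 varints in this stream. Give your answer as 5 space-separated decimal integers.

  byte[0]=0x0C cont=0 payload=0x0C=12: acc |= 12<<0 -> acc=12 shift=7 [end]
Varint 1: bytes[0:1] = 0C -> value 12 (1 byte(s))
  byte[1]=0x3A cont=0 payload=0x3A=58: acc |= 58<<0 -> acc=58 shift=7 [end]
Varint 2: bytes[1:2] = 3A -> value 58 (1 byte(s))
  byte[2]=0xC7 cont=1 payload=0x47=71: acc |= 71<<0 -> acc=71 shift=7
  byte[3]=0x52 cont=0 payload=0x52=82: acc |= 82<<7 -> acc=10567 shift=14 [end]
Varint 3: bytes[2:4] = C7 52 -> value 10567 (2 byte(s))
  byte[4]=0xEA cont=1 payload=0x6A=106: acc |= 106<<0 -> acc=106 shift=7
  byte[5]=0x80 cont=1 payload=0x00=0: acc |= 0<<7 -> acc=106 shift=14
  byte[6]=0x7D cont=0 payload=0x7D=125: acc |= 125<<14 -> acc=2048106 shift=21 [end]
Varint 4: bytes[4:7] = EA 80 7D -> value 2048106 (3 byte(s))
  byte[7]=0x83 cont=1 payload=0x03=3: acc |= 3<<0 -> acc=3 shift=7
  byte[8]=0x10 cont=0 payload=0x10=16: acc |= 16<<7 -> acc=2051 shift=14 [end]
Varint 5: bytes[7:9] = 83 10 -> value 2051 (2 byte(s))

Answer: 12 58 10567 2048106 2051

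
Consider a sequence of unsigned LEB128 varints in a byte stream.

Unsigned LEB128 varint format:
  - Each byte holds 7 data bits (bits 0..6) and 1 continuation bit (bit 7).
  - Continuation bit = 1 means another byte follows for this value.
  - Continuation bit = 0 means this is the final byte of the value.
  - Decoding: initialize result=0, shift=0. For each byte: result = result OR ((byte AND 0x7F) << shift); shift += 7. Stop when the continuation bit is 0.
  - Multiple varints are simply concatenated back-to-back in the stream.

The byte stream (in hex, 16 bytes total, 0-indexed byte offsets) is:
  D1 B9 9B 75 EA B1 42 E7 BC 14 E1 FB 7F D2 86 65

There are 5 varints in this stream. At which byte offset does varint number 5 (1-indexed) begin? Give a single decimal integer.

  byte[0]=0xD1 cont=1 payload=0x51=81: acc |= 81<<0 -> acc=81 shift=7
  byte[1]=0xB9 cont=1 payload=0x39=57: acc |= 57<<7 -> acc=7377 shift=14
  byte[2]=0x9B cont=1 payload=0x1B=27: acc |= 27<<14 -> acc=449745 shift=21
  byte[3]=0x75 cont=0 payload=0x75=117: acc |= 117<<21 -> acc=245816529 shift=28 [end]
Varint 1: bytes[0:4] = D1 B9 9B 75 -> value 245816529 (4 byte(s))
  byte[4]=0xEA cont=1 payload=0x6A=106: acc |= 106<<0 -> acc=106 shift=7
  byte[5]=0xB1 cont=1 payload=0x31=49: acc |= 49<<7 -> acc=6378 shift=14
  byte[6]=0x42 cont=0 payload=0x42=66: acc |= 66<<14 -> acc=1087722 shift=21 [end]
Varint 2: bytes[4:7] = EA B1 42 -> value 1087722 (3 byte(s))
  byte[7]=0xE7 cont=1 payload=0x67=103: acc |= 103<<0 -> acc=103 shift=7
  byte[8]=0xBC cont=1 payload=0x3C=60: acc |= 60<<7 -> acc=7783 shift=14
  byte[9]=0x14 cont=0 payload=0x14=20: acc |= 20<<14 -> acc=335463 shift=21 [end]
Varint 3: bytes[7:10] = E7 BC 14 -> value 335463 (3 byte(s))
  byte[10]=0xE1 cont=1 payload=0x61=97: acc |= 97<<0 -> acc=97 shift=7
  byte[11]=0xFB cont=1 payload=0x7B=123: acc |= 123<<7 -> acc=15841 shift=14
  byte[12]=0x7F cont=0 payload=0x7F=127: acc |= 127<<14 -> acc=2096609 shift=21 [end]
Varint 4: bytes[10:13] = E1 FB 7F -> value 2096609 (3 byte(s))
  byte[13]=0xD2 cont=1 payload=0x52=82: acc |= 82<<0 -> acc=82 shift=7
  byte[14]=0x86 cont=1 payload=0x06=6: acc |= 6<<7 -> acc=850 shift=14
  byte[15]=0x65 cont=0 payload=0x65=101: acc |= 101<<14 -> acc=1655634 shift=21 [end]
Varint 5: bytes[13:16] = D2 86 65 -> value 1655634 (3 byte(s))

Answer: 13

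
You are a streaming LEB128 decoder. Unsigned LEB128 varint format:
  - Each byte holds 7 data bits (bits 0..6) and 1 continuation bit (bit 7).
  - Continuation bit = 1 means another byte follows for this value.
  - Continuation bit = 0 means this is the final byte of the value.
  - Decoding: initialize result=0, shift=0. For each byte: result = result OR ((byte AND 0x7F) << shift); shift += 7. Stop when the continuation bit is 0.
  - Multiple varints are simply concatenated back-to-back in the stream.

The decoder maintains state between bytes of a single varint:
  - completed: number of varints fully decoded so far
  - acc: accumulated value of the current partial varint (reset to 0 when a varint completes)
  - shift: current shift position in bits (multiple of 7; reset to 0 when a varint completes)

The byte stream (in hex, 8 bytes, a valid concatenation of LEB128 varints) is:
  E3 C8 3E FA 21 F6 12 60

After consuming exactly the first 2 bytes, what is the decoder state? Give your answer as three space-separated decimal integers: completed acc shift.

byte[0]=0xE3 cont=1 payload=0x63: acc |= 99<<0 -> completed=0 acc=99 shift=7
byte[1]=0xC8 cont=1 payload=0x48: acc |= 72<<7 -> completed=0 acc=9315 shift=14

Answer: 0 9315 14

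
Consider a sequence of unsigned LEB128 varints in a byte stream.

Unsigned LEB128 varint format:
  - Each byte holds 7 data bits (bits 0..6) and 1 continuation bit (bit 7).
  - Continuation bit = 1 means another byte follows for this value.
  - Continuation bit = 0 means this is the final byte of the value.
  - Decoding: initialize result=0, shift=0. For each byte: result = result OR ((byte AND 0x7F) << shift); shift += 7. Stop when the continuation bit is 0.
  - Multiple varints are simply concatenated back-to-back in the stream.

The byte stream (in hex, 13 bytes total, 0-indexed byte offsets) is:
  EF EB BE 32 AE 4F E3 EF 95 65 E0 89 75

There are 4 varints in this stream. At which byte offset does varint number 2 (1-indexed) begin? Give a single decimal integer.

Answer: 4

Derivation:
  byte[0]=0xEF cont=1 payload=0x6F=111: acc |= 111<<0 -> acc=111 shift=7
  byte[1]=0xEB cont=1 payload=0x6B=107: acc |= 107<<7 -> acc=13807 shift=14
  byte[2]=0xBE cont=1 payload=0x3E=62: acc |= 62<<14 -> acc=1029615 shift=21
  byte[3]=0x32 cont=0 payload=0x32=50: acc |= 50<<21 -> acc=105887215 shift=28 [end]
Varint 1: bytes[0:4] = EF EB BE 32 -> value 105887215 (4 byte(s))
  byte[4]=0xAE cont=1 payload=0x2E=46: acc |= 46<<0 -> acc=46 shift=7
  byte[5]=0x4F cont=0 payload=0x4F=79: acc |= 79<<7 -> acc=10158 shift=14 [end]
Varint 2: bytes[4:6] = AE 4F -> value 10158 (2 byte(s))
  byte[6]=0xE3 cont=1 payload=0x63=99: acc |= 99<<0 -> acc=99 shift=7
  byte[7]=0xEF cont=1 payload=0x6F=111: acc |= 111<<7 -> acc=14307 shift=14
  byte[8]=0x95 cont=1 payload=0x15=21: acc |= 21<<14 -> acc=358371 shift=21
  byte[9]=0x65 cont=0 payload=0x65=101: acc |= 101<<21 -> acc=212170723 shift=28 [end]
Varint 3: bytes[6:10] = E3 EF 95 65 -> value 212170723 (4 byte(s))
  byte[10]=0xE0 cont=1 payload=0x60=96: acc |= 96<<0 -> acc=96 shift=7
  byte[11]=0x89 cont=1 payload=0x09=9: acc |= 9<<7 -> acc=1248 shift=14
  byte[12]=0x75 cont=0 payload=0x75=117: acc |= 117<<14 -> acc=1918176 shift=21 [end]
Varint 4: bytes[10:13] = E0 89 75 -> value 1918176 (3 byte(s))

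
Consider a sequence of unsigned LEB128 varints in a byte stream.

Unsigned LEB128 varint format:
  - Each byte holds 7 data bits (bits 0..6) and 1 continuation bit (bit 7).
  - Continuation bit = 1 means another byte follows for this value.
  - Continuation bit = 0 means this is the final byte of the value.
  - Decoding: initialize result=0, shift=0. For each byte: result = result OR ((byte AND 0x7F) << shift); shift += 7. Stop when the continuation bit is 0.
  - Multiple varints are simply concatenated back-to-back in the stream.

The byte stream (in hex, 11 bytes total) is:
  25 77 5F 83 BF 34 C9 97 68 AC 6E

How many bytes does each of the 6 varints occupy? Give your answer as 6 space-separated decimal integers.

  byte[0]=0x25 cont=0 payload=0x25=37: acc |= 37<<0 -> acc=37 shift=7 [end]
Varint 1: bytes[0:1] = 25 -> value 37 (1 byte(s))
  byte[1]=0x77 cont=0 payload=0x77=119: acc |= 119<<0 -> acc=119 shift=7 [end]
Varint 2: bytes[1:2] = 77 -> value 119 (1 byte(s))
  byte[2]=0x5F cont=0 payload=0x5F=95: acc |= 95<<0 -> acc=95 shift=7 [end]
Varint 3: bytes[2:3] = 5F -> value 95 (1 byte(s))
  byte[3]=0x83 cont=1 payload=0x03=3: acc |= 3<<0 -> acc=3 shift=7
  byte[4]=0xBF cont=1 payload=0x3F=63: acc |= 63<<7 -> acc=8067 shift=14
  byte[5]=0x34 cont=0 payload=0x34=52: acc |= 52<<14 -> acc=860035 shift=21 [end]
Varint 4: bytes[3:6] = 83 BF 34 -> value 860035 (3 byte(s))
  byte[6]=0xC9 cont=1 payload=0x49=73: acc |= 73<<0 -> acc=73 shift=7
  byte[7]=0x97 cont=1 payload=0x17=23: acc |= 23<<7 -> acc=3017 shift=14
  byte[8]=0x68 cont=0 payload=0x68=104: acc |= 104<<14 -> acc=1706953 shift=21 [end]
Varint 5: bytes[6:9] = C9 97 68 -> value 1706953 (3 byte(s))
  byte[9]=0xAC cont=1 payload=0x2C=44: acc |= 44<<0 -> acc=44 shift=7
  byte[10]=0x6E cont=0 payload=0x6E=110: acc |= 110<<7 -> acc=14124 shift=14 [end]
Varint 6: bytes[9:11] = AC 6E -> value 14124 (2 byte(s))

Answer: 1 1 1 3 3 2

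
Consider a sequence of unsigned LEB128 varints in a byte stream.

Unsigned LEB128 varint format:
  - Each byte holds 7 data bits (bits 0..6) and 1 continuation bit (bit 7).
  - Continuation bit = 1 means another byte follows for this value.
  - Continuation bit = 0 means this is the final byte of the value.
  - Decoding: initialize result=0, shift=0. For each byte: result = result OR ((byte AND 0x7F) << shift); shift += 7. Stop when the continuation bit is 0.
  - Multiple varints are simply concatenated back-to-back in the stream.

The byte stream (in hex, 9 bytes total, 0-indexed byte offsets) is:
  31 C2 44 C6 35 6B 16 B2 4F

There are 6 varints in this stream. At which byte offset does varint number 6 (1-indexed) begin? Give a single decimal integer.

Answer: 7

Derivation:
  byte[0]=0x31 cont=0 payload=0x31=49: acc |= 49<<0 -> acc=49 shift=7 [end]
Varint 1: bytes[0:1] = 31 -> value 49 (1 byte(s))
  byte[1]=0xC2 cont=1 payload=0x42=66: acc |= 66<<0 -> acc=66 shift=7
  byte[2]=0x44 cont=0 payload=0x44=68: acc |= 68<<7 -> acc=8770 shift=14 [end]
Varint 2: bytes[1:3] = C2 44 -> value 8770 (2 byte(s))
  byte[3]=0xC6 cont=1 payload=0x46=70: acc |= 70<<0 -> acc=70 shift=7
  byte[4]=0x35 cont=0 payload=0x35=53: acc |= 53<<7 -> acc=6854 shift=14 [end]
Varint 3: bytes[3:5] = C6 35 -> value 6854 (2 byte(s))
  byte[5]=0x6B cont=0 payload=0x6B=107: acc |= 107<<0 -> acc=107 shift=7 [end]
Varint 4: bytes[5:6] = 6B -> value 107 (1 byte(s))
  byte[6]=0x16 cont=0 payload=0x16=22: acc |= 22<<0 -> acc=22 shift=7 [end]
Varint 5: bytes[6:7] = 16 -> value 22 (1 byte(s))
  byte[7]=0xB2 cont=1 payload=0x32=50: acc |= 50<<0 -> acc=50 shift=7
  byte[8]=0x4F cont=0 payload=0x4F=79: acc |= 79<<7 -> acc=10162 shift=14 [end]
Varint 6: bytes[7:9] = B2 4F -> value 10162 (2 byte(s))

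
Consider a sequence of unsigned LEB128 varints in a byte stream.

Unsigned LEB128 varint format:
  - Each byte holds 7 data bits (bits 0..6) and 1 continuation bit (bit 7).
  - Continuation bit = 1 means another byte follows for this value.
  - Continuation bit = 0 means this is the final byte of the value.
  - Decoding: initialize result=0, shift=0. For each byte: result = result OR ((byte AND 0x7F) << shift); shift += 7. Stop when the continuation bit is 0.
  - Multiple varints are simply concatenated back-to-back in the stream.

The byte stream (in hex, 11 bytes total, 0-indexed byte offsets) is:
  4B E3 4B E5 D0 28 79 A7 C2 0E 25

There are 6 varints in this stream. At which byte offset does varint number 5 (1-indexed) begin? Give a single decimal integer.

Answer: 7

Derivation:
  byte[0]=0x4B cont=0 payload=0x4B=75: acc |= 75<<0 -> acc=75 shift=7 [end]
Varint 1: bytes[0:1] = 4B -> value 75 (1 byte(s))
  byte[1]=0xE3 cont=1 payload=0x63=99: acc |= 99<<0 -> acc=99 shift=7
  byte[2]=0x4B cont=0 payload=0x4B=75: acc |= 75<<7 -> acc=9699 shift=14 [end]
Varint 2: bytes[1:3] = E3 4B -> value 9699 (2 byte(s))
  byte[3]=0xE5 cont=1 payload=0x65=101: acc |= 101<<0 -> acc=101 shift=7
  byte[4]=0xD0 cont=1 payload=0x50=80: acc |= 80<<7 -> acc=10341 shift=14
  byte[5]=0x28 cont=0 payload=0x28=40: acc |= 40<<14 -> acc=665701 shift=21 [end]
Varint 3: bytes[3:6] = E5 D0 28 -> value 665701 (3 byte(s))
  byte[6]=0x79 cont=0 payload=0x79=121: acc |= 121<<0 -> acc=121 shift=7 [end]
Varint 4: bytes[6:7] = 79 -> value 121 (1 byte(s))
  byte[7]=0xA7 cont=1 payload=0x27=39: acc |= 39<<0 -> acc=39 shift=7
  byte[8]=0xC2 cont=1 payload=0x42=66: acc |= 66<<7 -> acc=8487 shift=14
  byte[9]=0x0E cont=0 payload=0x0E=14: acc |= 14<<14 -> acc=237863 shift=21 [end]
Varint 5: bytes[7:10] = A7 C2 0E -> value 237863 (3 byte(s))
  byte[10]=0x25 cont=0 payload=0x25=37: acc |= 37<<0 -> acc=37 shift=7 [end]
Varint 6: bytes[10:11] = 25 -> value 37 (1 byte(s))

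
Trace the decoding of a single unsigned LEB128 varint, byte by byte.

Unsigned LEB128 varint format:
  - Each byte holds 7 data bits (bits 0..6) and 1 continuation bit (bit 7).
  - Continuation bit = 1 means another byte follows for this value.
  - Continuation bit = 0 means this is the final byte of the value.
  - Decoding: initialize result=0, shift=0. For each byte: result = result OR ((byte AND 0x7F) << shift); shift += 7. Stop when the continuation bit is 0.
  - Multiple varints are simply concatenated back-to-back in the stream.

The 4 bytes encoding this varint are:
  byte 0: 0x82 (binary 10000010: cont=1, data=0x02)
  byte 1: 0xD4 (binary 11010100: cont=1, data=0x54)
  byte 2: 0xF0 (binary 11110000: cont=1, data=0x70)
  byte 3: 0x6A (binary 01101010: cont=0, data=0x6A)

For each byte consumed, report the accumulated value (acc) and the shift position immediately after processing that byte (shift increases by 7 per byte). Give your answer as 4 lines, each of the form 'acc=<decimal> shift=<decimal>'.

byte 0=0x82: payload=0x02=2, contrib = 2<<0 = 2; acc -> 2, shift -> 7
byte 1=0xD4: payload=0x54=84, contrib = 84<<7 = 10752; acc -> 10754, shift -> 14
byte 2=0xF0: payload=0x70=112, contrib = 112<<14 = 1835008; acc -> 1845762, shift -> 21
byte 3=0x6A: payload=0x6A=106, contrib = 106<<21 = 222298112; acc -> 224143874, shift -> 28

Answer: acc=2 shift=7
acc=10754 shift=14
acc=1845762 shift=21
acc=224143874 shift=28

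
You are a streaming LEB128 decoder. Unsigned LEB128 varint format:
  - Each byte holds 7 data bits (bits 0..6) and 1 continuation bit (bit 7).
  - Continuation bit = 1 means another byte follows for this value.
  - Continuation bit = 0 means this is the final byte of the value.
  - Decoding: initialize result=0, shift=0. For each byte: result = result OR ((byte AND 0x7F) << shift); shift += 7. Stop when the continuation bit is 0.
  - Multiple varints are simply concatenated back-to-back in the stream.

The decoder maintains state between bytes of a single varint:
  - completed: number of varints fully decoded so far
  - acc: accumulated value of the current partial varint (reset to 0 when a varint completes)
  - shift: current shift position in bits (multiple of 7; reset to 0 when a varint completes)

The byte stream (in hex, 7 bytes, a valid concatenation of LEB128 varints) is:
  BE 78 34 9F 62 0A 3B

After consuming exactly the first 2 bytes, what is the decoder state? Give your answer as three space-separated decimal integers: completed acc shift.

byte[0]=0xBE cont=1 payload=0x3E: acc |= 62<<0 -> completed=0 acc=62 shift=7
byte[1]=0x78 cont=0 payload=0x78: varint #1 complete (value=15422); reset -> completed=1 acc=0 shift=0

Answer: 1 0 0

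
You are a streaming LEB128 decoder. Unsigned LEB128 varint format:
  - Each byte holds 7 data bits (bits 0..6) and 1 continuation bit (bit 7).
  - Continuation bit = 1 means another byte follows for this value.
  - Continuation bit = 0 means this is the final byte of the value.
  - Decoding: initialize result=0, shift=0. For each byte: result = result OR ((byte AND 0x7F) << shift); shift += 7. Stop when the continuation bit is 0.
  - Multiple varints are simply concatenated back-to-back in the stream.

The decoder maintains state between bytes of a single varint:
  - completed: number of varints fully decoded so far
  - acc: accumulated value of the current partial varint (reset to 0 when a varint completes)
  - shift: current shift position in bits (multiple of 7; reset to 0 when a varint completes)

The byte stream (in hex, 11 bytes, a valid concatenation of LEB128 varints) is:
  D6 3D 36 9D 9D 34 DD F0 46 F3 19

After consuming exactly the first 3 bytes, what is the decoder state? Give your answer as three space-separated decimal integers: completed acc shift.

Answer: 2 0 0

Derivation:
byte[0]=0xD6 cont=1 payload=0x56: acc |= 86<<0 -> completed=0 acc=86 shift=7
byte[1]=0x3D cont=0 payload=0x3D: varint #1 complete (value=7894); reset -> completed=1 acc=0 shift=0
byte[2]=0x36 cont=0 payload=0x36: varint #2 complete (value=54); reset -> completed=2 acc=0 shift=0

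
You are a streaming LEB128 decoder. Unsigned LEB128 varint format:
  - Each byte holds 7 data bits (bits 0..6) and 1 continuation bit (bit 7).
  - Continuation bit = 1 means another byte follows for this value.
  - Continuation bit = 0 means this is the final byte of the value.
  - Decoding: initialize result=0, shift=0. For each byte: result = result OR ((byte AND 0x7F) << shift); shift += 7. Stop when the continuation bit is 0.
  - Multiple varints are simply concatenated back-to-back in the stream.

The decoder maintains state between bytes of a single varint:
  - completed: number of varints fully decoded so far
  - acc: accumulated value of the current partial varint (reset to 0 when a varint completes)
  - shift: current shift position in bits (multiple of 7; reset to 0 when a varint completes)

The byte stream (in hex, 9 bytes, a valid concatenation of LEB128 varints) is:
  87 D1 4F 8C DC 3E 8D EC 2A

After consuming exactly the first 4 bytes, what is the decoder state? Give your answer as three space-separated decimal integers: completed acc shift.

Answer: 1 12 7

Derivation:
byte[0]=0x87 cont=1 payload=0x07: acc |= 7<<0 -> completed=0 acc=7 shift=7
byte[1]=0xD1 cont=1 payload=0x51: acc |= 81<<7 -> completed=0 acc=10375 shift=14
byte[2]=0x4F cont=0 payload=0x4F: varint #1 complete (value=1304711); reset -> completed=1 acc=0 shift=0
byte[3]=0x8C cont=1 payload=0x0C: acc |= 12<<0 -> completed=1 acc=12 shift=7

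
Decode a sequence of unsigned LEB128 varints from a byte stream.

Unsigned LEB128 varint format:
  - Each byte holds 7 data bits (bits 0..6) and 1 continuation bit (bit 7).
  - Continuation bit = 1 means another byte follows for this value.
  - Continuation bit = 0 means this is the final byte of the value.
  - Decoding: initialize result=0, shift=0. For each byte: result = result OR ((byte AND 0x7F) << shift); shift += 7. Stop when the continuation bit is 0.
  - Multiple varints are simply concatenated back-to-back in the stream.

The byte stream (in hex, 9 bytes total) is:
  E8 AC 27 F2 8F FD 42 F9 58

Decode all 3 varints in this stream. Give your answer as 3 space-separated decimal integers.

  byte[0]=0xE8 cont=1 payload=0x68=104: acc |= 104<<0 -> acc=104 shift=7
  byte[1]=0xAC cont=1 payload=0x2C=44: acc |= 44<<7 -> acc=5736 shift=14
  byte[2]=0x27 cont=0 payload=0x27=39: acc |= 39<<14 -> acc=644712 shift=21 [end]
Varint 1: bytes[0:3] = E8 AC 27 -> value 644712 (3 byte(s))
  byte[3]=0xF2 cont=1 payload=0x72=114: acc |= 114<<0 -> acc=114 shift=7
  byte[4]=0x8F cont=1 payload=0x0F=15: acc |= 15<<7 -> acc=2034 shift=14
  byte[5]=0xFD cont=1 payload=0x7D=125: acc |= 125<<14 -> acc=2050034 shift=21
  byte[6]=0x42 cont=0 payload=0x42=66: acc |= 66<<21 -> acc=140462066 shift=28 [end]
Varint 2: bytes[3:7] = F2 8F FD 42 -> value 140462066 (4 byte(s))
  byte[7]=0xF9 cont=1 payload=0x79=121: acc |= 121<<0 -> acc=121 shift=7
  byte[8]=0x58 cont=0 payload=0x58=88: acc |= 88<<7 -> acc=11385 shift=14 [end]
Varint 3: bytes[7:9] = F9 58 -> value 11385 (2 byte(s))

Answer: 644712 140462066 11385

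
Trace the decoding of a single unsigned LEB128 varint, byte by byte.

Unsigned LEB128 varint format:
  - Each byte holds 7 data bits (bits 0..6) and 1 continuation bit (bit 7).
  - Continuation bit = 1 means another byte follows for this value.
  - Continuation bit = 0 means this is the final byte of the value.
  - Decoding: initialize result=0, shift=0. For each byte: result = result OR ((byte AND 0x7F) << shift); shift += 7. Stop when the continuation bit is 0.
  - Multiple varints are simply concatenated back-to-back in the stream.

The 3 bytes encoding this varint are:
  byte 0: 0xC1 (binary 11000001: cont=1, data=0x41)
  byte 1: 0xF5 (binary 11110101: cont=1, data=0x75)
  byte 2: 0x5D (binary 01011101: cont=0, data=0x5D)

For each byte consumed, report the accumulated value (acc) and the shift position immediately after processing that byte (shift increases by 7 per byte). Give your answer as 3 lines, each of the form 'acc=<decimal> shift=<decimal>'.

byte 0=0xC1: payload=0x41=65, contrib = 65<<0 = 65; acc -> 65, shift -> 7
byte 1=0xF5: payload=0x75=117, contrib = 117<<7 = 14976; acc -> 15041, shift -> 14
byte 2=0x5D: payload=0x5D=93, contrib = 93<<14 = 1523712; acc -> 1538753, shift -> 21

Answer: acc=65 shift=7
acc=15041 shift=14
acc=1538753 shift=21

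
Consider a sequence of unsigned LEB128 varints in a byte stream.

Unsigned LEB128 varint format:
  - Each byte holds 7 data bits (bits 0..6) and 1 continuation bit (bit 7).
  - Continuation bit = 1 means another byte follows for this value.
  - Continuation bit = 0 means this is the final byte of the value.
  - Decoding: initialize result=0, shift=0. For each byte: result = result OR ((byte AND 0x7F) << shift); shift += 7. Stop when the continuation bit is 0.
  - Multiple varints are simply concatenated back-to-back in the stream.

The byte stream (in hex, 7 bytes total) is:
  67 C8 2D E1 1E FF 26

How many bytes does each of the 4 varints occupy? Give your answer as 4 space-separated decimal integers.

Answer: 1 2 2 2

Derivation:
  byte[0]=0x67 cont=0 payload=0x67=103: acc |= 103<<0 -> acc=103 shift=7 [end]
Varint 1: bytes[0:1] = 67 -> value 103 (1 byte(s))
  byte[1]=0xC8 cont=1 payload=0x48=72: acc |= 72<<0 -> acc=72 shift=7
  byte[2]=0x2D cont=0 payload=0x2D=45: acc |= 45<<7 -> acc=5832 shift=14 [end]
Varint 2: bytes[1:3] = C8 2D -> value 5832 (2 byte(s))
  byte[3]=0xE1 cont=1 payload=0x61=97: acc |= 97<<0 -> acc=97 shift=7
  byte[4]=0x1E cont=0 payload=0x1E=30: acc |= 30<<7 -> acc=3937 shift=14 [end]
Varint 3: bytes[3:5] = E1 1E -> value 3937 (2 byte(s))
  byte[5]=0xFF cont=1 payload=0x7F=127: acc |= 127<<0 -> acc=127 shift=7
  byte[6]=0x26 cont=0 payload=0x26=38: acc |= 38<<7 -> acc=4991 shift=14 [end]
Varint 4: bytes[5:7] = FF 26 -> value 4991 (2 byte(s))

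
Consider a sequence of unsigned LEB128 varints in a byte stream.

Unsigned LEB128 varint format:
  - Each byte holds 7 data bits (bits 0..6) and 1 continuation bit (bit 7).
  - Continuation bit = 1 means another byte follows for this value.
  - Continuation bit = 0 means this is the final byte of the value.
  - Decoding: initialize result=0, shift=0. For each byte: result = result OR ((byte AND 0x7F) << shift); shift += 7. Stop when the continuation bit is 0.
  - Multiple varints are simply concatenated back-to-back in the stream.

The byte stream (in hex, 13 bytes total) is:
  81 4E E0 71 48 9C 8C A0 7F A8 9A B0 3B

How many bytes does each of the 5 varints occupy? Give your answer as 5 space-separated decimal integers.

Answer: 2 2 1 4 4

Derivation:
  byte[0]=0x81 cont=1 payload=0x01=1: acc |= 1<<0 -> acc=1 shift=7
  byte[1]=0x4E cont=0 payload=0x4E=78: acc |= 78<<7 -> acc=9985 shift=14 [end]
Varint 1: bytes[0:2] = 81 4E -> value 9985 (2 byte(s))
  byte[2]=0xE0 cont=1 payload=0x60=96: acc |= 96<<0 -> acc=96 shift=7
  byte[3]=0x71 cont=0 payload=0x71=113: acc |= 113<<7 -> acc=14560 shift=14 [end]
Varint 2: bytes[2:4] = E0 71 -> value 14560 (2 byte(s))
  byte[4]=0x48 cont=0 payload=0x48=72: acc |= 72<<0 -> acc=72 shift=7 [end]
Varint 3: bytes[4:5] = 48 -> value 72 (1 byte(s))
  byte[5]=0x9C cont=1 payload=0x1C=28: acc |= 28<<0 -> acc=28 shift=7
  byte[6]=0x8C cont=1 payload=0x0C=12: acc |= 12<<7 -> acc=1564 shift=14
  byte[7]=0xA0 cont=1 payload=0x20=32: acc |= 32<<14 -> acc=525852 shift=21
  byte[8]=0x7F cont=0 payload=0x7F=127: acc |= 127<<21 -> acc=266864156 shift=28 [end]
Varint 4: bytes[5:9] = 9C 8C A0 7F -> value 266864156 (4 byte(s))
  byte[9]=0xA8 cont=1 payload=0x28=40: acc |= 40<<0 -> acc=40 shift=7
  byte[10]=0x9A cont=1 payload=0x1A=26: acc |= 26<<7 -> acc=3368 shift=14
  byte[11]=0xB0 cont=1 payload=0x30=48: acc |= 48<<14 -> acc=789800 shift=21
  byte[12]=0x3B cont=0 payload=0x3B=59: acc |= 59<<21 -> acc=124521768 shift=28 [end]
Varint 5: bytes[9:13] = A8 9A B0 3B -> value 124521768 (4 byte(s))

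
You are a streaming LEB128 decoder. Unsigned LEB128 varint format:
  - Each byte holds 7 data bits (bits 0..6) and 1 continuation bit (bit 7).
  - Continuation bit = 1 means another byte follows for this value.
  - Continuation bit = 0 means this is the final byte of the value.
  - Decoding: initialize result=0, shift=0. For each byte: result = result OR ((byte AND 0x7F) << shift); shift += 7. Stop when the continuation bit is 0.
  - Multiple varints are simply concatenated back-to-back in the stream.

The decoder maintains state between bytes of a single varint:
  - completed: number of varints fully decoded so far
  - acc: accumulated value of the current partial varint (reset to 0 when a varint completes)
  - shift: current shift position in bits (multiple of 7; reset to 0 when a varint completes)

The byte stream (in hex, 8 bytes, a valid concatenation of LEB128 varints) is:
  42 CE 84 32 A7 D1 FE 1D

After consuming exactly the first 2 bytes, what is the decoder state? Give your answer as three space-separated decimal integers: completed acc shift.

byte[0]=0x42 cont=0 payload=0x42: varint #1 complete (value=66); reset -> completed=1 acc=0 shift=0
byte[1]=0xCE cont=1 payload=0x4E: acc |= 78<<0 -> completed=1 acc=78 shift=7

Answer: 1 78 7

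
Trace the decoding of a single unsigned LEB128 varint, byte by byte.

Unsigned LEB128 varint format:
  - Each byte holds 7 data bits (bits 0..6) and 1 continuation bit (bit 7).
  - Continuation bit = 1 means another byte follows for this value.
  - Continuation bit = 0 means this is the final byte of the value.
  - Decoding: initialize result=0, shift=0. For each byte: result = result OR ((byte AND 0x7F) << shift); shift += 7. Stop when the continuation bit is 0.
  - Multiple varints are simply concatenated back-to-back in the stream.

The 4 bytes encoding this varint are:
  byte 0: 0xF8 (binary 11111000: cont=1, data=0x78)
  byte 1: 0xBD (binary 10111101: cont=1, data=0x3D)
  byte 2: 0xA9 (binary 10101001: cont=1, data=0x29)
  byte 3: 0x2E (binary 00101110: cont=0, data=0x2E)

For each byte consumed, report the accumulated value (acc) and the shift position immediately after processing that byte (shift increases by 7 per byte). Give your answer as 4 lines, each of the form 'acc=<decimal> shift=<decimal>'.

byte 0=0xF8: payload=0x78=120, contrib = 120<<0 = 120; acc -> 120, shift -> 7
byte 1=0xBD: payload=0x3D=61, contrib = 61<<7 = 7808; acc -> 7928, shift -> 14
byte 2=0xA9: payload=0x29=41, contrib = 41<<14 = 671744; acc -> 679672, shift -> 21
byte 3=0x2E: payload=0x2E=46, contrib = 46<<21 = 96468992; acc -> 97148664, shift -> 28

Answer: acc=120 shift=7
acc=7928 shift=14
acc=679672 shift=21
acc=97148664 shift=28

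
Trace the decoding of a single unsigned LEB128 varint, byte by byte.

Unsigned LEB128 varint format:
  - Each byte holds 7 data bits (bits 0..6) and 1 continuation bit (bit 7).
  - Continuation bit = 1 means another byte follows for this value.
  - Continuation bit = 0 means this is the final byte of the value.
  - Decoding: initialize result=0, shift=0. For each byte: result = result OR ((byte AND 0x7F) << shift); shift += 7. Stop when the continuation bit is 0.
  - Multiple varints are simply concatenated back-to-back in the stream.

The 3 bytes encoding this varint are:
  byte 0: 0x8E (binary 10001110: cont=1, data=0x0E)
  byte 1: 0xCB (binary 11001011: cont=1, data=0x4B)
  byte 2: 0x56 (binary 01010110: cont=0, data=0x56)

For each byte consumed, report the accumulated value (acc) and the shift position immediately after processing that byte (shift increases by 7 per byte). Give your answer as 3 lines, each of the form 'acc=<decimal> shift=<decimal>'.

Answer: acc=14 shift=7
acc=9614 shift=14
acc=1418638 shift=21

Derivation:
byte 0=0x8E: payload=0x0E=14, contrib = 14<<0 = 14; acc -> 14, shift -> 7
byte 1=0xCB: payload=0x4B=75, contrib = 75<<7 = 9600; acc -> 9614, shift -> 14
byte 2=0x56: payload=0x56=86, contrib = 86<<14 = 1409024; acc -> 1418638, shift -> 21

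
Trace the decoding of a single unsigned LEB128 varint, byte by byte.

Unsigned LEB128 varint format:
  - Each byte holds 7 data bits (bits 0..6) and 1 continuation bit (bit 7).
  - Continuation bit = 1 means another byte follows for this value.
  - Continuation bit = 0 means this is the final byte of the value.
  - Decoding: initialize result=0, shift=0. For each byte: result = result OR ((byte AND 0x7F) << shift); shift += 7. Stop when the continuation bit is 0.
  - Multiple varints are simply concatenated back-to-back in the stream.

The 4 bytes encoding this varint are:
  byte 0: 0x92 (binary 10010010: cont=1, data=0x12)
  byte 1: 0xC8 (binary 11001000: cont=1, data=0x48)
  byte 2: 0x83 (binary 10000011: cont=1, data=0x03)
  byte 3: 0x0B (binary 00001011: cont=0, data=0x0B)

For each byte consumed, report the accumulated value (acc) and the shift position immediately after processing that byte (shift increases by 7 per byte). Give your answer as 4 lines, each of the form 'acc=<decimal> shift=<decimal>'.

Answer: acc=18 shift=7
acc=9234 shift=14
acc=58386 shift=21
acc=23127058 shift=28

Derivation:
byte 0=0x92: payload=0x12=18, contrib = 18<<0 = 18; acc -> 18, shift -> 7
byte 1=0xC8: payload=0x48=72, contrib = 72<<7 = 9216; acc -> 9234, shift -> 14
byte 2=0x83: payload=0x03=3, contrib = 3<<14 = 49152; acc -> 58386, shift -> 21
byte 3=0x0B: payload=0x0B=11, contrib = 11<<21 = 23068672; acc -> 23127058, shift -> 28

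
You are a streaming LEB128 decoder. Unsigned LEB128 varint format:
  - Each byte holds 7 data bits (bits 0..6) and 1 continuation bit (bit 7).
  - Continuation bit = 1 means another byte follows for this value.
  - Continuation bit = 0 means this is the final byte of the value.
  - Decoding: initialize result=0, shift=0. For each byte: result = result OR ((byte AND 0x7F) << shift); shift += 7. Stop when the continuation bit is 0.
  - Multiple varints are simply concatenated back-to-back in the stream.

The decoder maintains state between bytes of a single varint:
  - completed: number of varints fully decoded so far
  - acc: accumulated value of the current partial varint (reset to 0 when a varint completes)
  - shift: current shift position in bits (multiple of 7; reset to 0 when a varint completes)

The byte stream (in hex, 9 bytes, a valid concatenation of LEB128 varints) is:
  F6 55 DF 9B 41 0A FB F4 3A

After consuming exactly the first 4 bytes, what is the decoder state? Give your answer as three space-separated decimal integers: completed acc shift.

Answer: 1 3551 14

Derivation:
byte[0]=0xF6 cont=1 payload=0x76: acc |= 118<<0 -> completed=0 acc=118 shift=7
byte[1]=0x55 cont=0 payload=0x55: varint #1 complete (value=10998); reset -> completed=1 acc=0 shift=0
byte[2]=0xDF cont=1 payload=0x5F: acc |= 95<<0 -> completed=1 acc=95 shift=7
byte[3]=0x9B cont=1 payload=0x1B: acc |= 27<<7 -> completed=1 acc=3551 shift=14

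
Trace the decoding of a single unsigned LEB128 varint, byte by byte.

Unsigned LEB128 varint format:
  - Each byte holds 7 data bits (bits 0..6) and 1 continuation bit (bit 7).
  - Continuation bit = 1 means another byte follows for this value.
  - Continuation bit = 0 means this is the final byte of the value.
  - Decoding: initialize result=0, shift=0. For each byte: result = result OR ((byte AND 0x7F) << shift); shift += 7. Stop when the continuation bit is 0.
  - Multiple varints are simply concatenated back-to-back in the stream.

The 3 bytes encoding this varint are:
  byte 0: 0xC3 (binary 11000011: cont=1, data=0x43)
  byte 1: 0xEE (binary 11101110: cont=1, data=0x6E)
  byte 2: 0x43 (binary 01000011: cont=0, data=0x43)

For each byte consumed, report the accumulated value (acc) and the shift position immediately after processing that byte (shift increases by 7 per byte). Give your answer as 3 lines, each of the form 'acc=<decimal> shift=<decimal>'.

Answer: acc=67 shift=7
acc=14147 shift=14
acc=1111875 shift=21

Derivation:
byte 0=0xC3: payload=0x43=67, contrib = 67<<0 = 67; acc -> 67, shift -> 7
byte 1=0xEE: payload=0x6E=110, contrib = 110<<7 = 14080; acc -> 14147, shift -> 14
byte 2=0x43: payload=0x43=67, contrib = 67<<14 = 1097728; acc -> 1111875, shift -> 21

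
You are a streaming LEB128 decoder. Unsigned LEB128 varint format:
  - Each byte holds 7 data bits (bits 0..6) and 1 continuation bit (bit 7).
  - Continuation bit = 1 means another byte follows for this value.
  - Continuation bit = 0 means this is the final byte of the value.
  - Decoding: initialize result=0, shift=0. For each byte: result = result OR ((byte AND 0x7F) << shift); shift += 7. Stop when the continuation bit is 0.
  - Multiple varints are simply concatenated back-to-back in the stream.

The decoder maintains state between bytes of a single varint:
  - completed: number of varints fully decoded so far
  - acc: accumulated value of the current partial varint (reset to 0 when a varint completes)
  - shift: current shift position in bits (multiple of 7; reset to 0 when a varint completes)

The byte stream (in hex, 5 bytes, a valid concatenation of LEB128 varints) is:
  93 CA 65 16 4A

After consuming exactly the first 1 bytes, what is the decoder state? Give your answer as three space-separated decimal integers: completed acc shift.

byte[0]=0x93 cont=1 payload=0x13: acc |= 19<<0 -> completed=0 acc=19 shift=7

Answer: 0 19 7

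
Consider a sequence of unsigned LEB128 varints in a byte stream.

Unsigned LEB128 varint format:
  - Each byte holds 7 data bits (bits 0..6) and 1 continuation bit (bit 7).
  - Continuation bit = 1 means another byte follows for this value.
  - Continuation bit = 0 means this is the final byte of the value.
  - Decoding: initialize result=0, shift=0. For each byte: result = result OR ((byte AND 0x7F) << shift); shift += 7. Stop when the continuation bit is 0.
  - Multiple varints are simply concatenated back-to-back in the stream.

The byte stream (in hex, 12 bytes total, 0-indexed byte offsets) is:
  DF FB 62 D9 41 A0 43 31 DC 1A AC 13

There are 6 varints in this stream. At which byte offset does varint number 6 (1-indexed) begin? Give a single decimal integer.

Answer: 10

Derivation:
  byte[0]=0xDF cont=1 payload=0x5F=95: acc |= 95<<0 -> acc=95 shift=7
  byte[1]=0xFB cont=1 payload=0x7B=123: acc |= 123<<7 -> acc=15839 shift=14
  byte[2]=0x62 cont=0 payload=0x62=98: acc |= 98<<14 -> acc=1621471 shift=21 [end]
Varint 1: bytes[0:3] = DF FB 62 -> value 1621471 (3 byte(s))
  byte[3]=0xD9 cont=1 payload=0x59=89: acc |= 89<<0 -> acc=89 shift=7
  byte[4]=0x41 cont=0 payload=0x41=65: acc |= 65<<7 -> acc=8409 shift=14 [end]
Varint 2: bytes[3:5] = D9 41 -> value 8409 (2 byte(s))
  byte[5]=0xA0 cont=1 payload=0x20=32: acc |= 32<<0 -> acc=32 shift=7
  byte[6]=0x43 cont=0 payload=0x43=67: acc |= 67<<7 -> acc=8608 shift=14 [end]
Varint 3: bytes[5:7] = A0 43 -> value 8608 (2 byte(s))
  byte[7]=0x31 cont=0 payload=0x31=49: acc |= 49<<0 -> acc=49 shift=7 [end]
Varint 4: bytes[7:8] = 31 -> value 49 (1 byte(s))
  byte[8]=0xDC cont=1 payload=0x5C=92: acc |= 92<<0 -> acc=92 shift=7
  byte[9]=0x1A cont=0 payload=0x1A=26: acc |= 26<<7 -> acc=3420 shift=14 [end]
Varint 5: bytes[8:10] = DC 1A -> value 3420 (2 byte(s))
  byte[10]=0xAC cont=1 payload=0x2C=44: acc |= 44<<0 -> acc=44 shift=7
  byte[11]=0x13 cont=0 payload=0x13=19: acc |= 19<<7 -> acc=2476 shift=14 [end]
Varint 6: bytes[10:12] = AC 13 -> value 2476 (2 byte(s))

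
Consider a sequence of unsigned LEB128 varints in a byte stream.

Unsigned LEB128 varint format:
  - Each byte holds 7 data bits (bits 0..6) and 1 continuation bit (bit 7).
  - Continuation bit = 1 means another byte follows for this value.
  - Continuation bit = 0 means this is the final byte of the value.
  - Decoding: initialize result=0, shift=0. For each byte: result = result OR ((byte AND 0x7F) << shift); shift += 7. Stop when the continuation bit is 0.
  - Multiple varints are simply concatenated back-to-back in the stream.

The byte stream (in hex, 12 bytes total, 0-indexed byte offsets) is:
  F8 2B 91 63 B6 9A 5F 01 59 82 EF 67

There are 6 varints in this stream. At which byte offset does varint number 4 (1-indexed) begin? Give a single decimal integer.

  byte[0]=0xF8 cont=1 payload=0x78=120: acc |= 120<<0 -> acc=120 shift=7
  byte[1]=0x2B cont=0 payload=0x2B=43: acc |= 43<<7 -> acc=5624 shift=14 [end]
Varint 1: bytes[0:2] = F8 2B -> value 5624 (2 byte(s))
  byte[2]=0x91 cont=1 payload=0x11=17: acc |= 17<<0 -> acc=17 shift=7
  byte[3]=0x63 cont=0 payload=0x63=99: acc |= 99<<7 -> acc=12689 shift=14 [end]
Varint 2: bytes[2:4] = 91 63 -> value 12689 (2 byte(s))
  byte[4]=0xB6 cont=1 payload=0x36=54: acc |= 54<<0 -> acc=54 shift=7
  byte[5]=0x9A cont=1 payload=0x1A=26: acc |= 26<<7 -> acc=3382 shift=14
  byte[6]=0x5F cont=0 payload=0x5F=95: acc |= 95<<14 -> acc=1559862 shift=21 [end]
Varint 3: bytes[4:7] = B6 9A 5F -> value 1559862 (3 byte(s))
  byte[7]=0x01 cont=0 payload=0x01=1: acc |= 1<<0 -> acc=1 shift=7 [end]
Varint 4: bytes[7:8] = 01 -> value 1 (1 byte(s))
  byte[8]=0x59 cont=0 payload=0x59=89: acc |= 89<<0 -> acc=89 shift=7 [end]
Varint 5: bytes[8:9] = 59 -> value 89 (1 byte(s))
  byte[9]=0x82 cont=1 payload=0x02=2: acc |= 2<<0 -> acc=2 shift=7
  byte[10]=0xEF cont=1 payload=0x6F=111: acc |= 111<<7 -> acc=14210 shift=14
  byte[11]=0x67 cont=0 payload=0x67=103: acc |= 103<<14 -> acc=1701762 shift=21 [end]
Varint 6: bytes[9:12] = 82 EF 67 -> value 1701762 (3 byte(s))

Answer: 7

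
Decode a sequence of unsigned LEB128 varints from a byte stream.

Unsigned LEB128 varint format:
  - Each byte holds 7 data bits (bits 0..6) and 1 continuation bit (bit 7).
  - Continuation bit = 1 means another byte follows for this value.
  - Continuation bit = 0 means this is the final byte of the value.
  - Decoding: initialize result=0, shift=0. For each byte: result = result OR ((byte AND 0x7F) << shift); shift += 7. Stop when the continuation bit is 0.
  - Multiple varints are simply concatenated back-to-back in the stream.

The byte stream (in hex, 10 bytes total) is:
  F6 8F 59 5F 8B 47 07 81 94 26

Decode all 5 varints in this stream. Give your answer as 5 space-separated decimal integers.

Answer: 1460214 95 9099 7 625153

Derivation:
  byte[0]=0xF6 cont=1 payload=0x76=118: acc |= 118<<0 -> acc=118 shift=7
  byte[1]=0x8F cont=1 payload=0x0F=15: acc |= 15<<7 -> acc=2038 shift=14
  byte[2]=0x59 cont=0 payload=0x59=89: acc |= 89<<14 -> acc=1460214 shift=21 [end]
Varint 1: bytes[0:3] = F6 8F 59 -> value 1460214 (3 byte(s))
  byte[3]=0x5F cont=0 payload=0x5F=95: acc |= 95<<0 -> acc=95 shift=7 [end]
Varint 2: bytes[3:4] = 5F -> value 95 (1 byte(s))
  byte[4]=0x8B cont=1 payload=0x0B=11: acc |= 11<<0 -> acc=11 shift=7
  byte[5]=0x47 cont=0 payload=0x47=71: acc |= 71<<7 -> acc=9099 shift=14 [end]
Varint 3: bytes[4:6] = 8B 47 -> value 9099 (2 byte(s))
  byte[6]=0x07 cont=0 payload=0x07=7: acc |= 7<<0 -> acc=7 shift=7 [end]
Varint 4: bytes[6:7] = 07 -> value 7 (1 byte(s))
  byte[7]=0x81 cont=1 payload=0x01=1: acc |= 1<<0 -> acc=1 shift=7
  byte[8]=0x94 cont=1 payload=0x14=20: acc |= 20<<7 -> acc=2561 shift=14
  byte[9]=0x26 cont=0 payload=0x26=38: acc |= 38<<14 -> acc=625153 shift=21 [end]
Varint 5: bytes[7:10] = 81 94 26 -> value 625153 (3 byte(s))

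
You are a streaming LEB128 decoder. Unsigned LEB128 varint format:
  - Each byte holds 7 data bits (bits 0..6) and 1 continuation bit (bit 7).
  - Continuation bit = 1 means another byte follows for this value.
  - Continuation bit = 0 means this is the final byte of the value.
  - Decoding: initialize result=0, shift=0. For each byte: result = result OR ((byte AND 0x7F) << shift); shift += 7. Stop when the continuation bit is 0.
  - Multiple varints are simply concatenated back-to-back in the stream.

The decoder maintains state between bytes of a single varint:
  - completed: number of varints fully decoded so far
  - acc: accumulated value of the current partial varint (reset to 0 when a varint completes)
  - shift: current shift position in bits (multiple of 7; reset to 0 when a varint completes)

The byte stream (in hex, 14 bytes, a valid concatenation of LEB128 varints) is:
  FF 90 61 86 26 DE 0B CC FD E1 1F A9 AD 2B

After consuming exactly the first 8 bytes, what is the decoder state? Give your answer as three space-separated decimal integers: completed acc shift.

byte[0]=0xFF cont=1 payload=0x7F: acc |= 127<<0 -> completed=0 acc=127 shift=7
byte[1]=0x90 cont=1 payload=0x10: acc |= 16<<7 -> completed=0 acc=2175 shift=14
byte[2]=0x61 cont=0 payload=0x61: varint #1 complete (value=1591423); reset -> completed=1 acc=0 shift=0
byte[3]=0x86 cont=1 payload=0x06: acc |= 6<<0 -> completed=1 acc=6 shift=7
byte[4]=0x26 cont=0 payload=0x26: varint #2 complete (value=4870); reset -> completed=2 acc=0 shift=0
byte[5]=0xDE cont=1 payload=0x5E: acc |= 94<<0 -> completed=2 acc=94 shift=7
byte[6]=0x0B cont=0 payload=0x0B: varint #3 complete (value=1502); reset -> completed=3 acc=0 shift=0
byte[7]=0xCC cont=1 payload=0x4C: acc |= 76<<0 -> completed=3 acc=76 shift=7

Answer: 3 76 7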